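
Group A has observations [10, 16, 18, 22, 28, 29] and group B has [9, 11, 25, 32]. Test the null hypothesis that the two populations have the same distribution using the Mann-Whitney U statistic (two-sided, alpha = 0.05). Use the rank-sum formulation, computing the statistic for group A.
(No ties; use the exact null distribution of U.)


Step 1: Combine and sort all 10 observations; assign midranks.
sorted (value, group): (9,Y), (10,X), (11,Y), (16,X), (18,X), (22,X), (25,Y), (28,X), (29,X), (32,Y)
ranks: 9->1, 10->2, 11->3, 16->4, 18->5, 22->6, 25->7, 28->8, 29->9, 32->10
Step 2: Rank sum for X: R1 = 2 + 4 + 5 + 6 + 8 + 9 = 34.
Step 3: U_X = R1 - n1(n1+1)/2 = 34 - 6*7/2 = 34 - 21 = 13.
       U_Y = n1*n2 - U_X = 24 - 13 = 11.
Step 4: No ties, so the exact null distribution of U (based on enumerating the C(10,6) = 210 equally likely rank assignments) gives the two-sided p-value.
Step 5: p-value = 0.914286; compare to alpha = 0.05. fail to reject H0.

U_X = 13, p = 0.914286, fail to reject H0 at alpha = 0.05.


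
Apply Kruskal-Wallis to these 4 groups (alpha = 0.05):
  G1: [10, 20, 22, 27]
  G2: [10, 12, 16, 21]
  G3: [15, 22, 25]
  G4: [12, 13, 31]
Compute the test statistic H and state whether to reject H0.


Step 1: Combine all N = 14 observations and assign midranks.
sorted (value, group, rank): (10,G1,1.5), (10,G2,1.5), (12,G2,3.5), (12,G4,3.5), (13,G4,5), (15,G3,6), (16,G2,7), (20,G1,8), (21,G2,9), (22,G1,10.5), (22,G3,10.5), (25,G3,12), (27,G1,13), (31,G4,14)
Step 2: Sum ranks within each group.
R_1 = 33 (n_1 = 4)
R_2 = 21 (n_2 = 4)
R_3 = 28.5 (n_3 = 3)
R_4 = 22.5 (n_4 = 3)
Step 3: H = 12/(N(N+1)) * sum(R_i^2/n_i) - 3(N+1)
     = 12/(14*15) * (33^2/4 + 21^2/4 + 28.5^2/3 + 22.5^2/3) - 3*15
     = 0.057143 * 822 - 45
     = 1.971429.
Step 4: Ties present; correction factor C = 1 - 18/(14^3 - 14) = 0.993407. Corrected H = 1.971429 / 0.993407 = 1.984513.
Step 5: Under H0, H ~ chi^2(3); p-value = 0.575627.
Step 6: alpha = 0.05. fail to reject H0.

H = 1.9845, df = 3, p = 0.575627, fail to reject H0.


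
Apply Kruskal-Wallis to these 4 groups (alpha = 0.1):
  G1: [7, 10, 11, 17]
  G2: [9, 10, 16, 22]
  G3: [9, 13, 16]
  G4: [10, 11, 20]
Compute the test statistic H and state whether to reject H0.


Step 1: Combine all N = 14 observations and assign midranks.
sorted (value, group, rank): (7,G1,1), (9,G2,2.5), (9,G3,2.5), (10,G1,5), (10,G2,5), (10,G4,5), (11,G1,7.5), (11,G4,7.5), (13,G3,9), (16,G2,10.5), (16,G3,10.5), (17,G1,12), (20,G4,13), (22,G2,14)
Step 2: Sum ranks within each group.
R_1 = 25.5 (n_1 = 4)
R_2 = 32 (n_2 = 4)
R_3 = 22 (n_3 = 3)
R_4 = 25.5 (n_4 = 3)
Step 3: H = 12/(N(N+1)) * sum(R_i^2/n_i) - 3(N+1)
     = 12/(14*15) * (25.5^2/4 + 32^2/4 + 22^2/3 + 25.5^2/3) - 3*15
     = 0.057143 * 796.646 - 45
     = 0.522619.
Step 4: Ties present; correction factor C = 1 - 42/(14^3 - 14) = 0.984615. Corrected H = 0.522619 / 0.984615 = 0.530785.
Step 5: Under H0, H ~ chi^2(3); p-value = 0.912078.
Step 6: alpha = 0.1. fail to reject H0.

H = 0.5308, df = 3, p = 0.912078, fail to reject H0.


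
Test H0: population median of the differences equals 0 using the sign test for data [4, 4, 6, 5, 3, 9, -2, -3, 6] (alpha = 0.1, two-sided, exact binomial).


Step 1: Discard zero differences. Original n = 9; n_eff = number of nonzero differences = 9.
Nonzero differences (with sign): +4, +4, +6, +5, +3, +9, -2, -3, +6
Step 2: Count signs: positive = 7, negative = 2.
Step 3: Under H0: P(positive) = 0.5, so the number of positives S ~ Bin(9, 0.5).
Step 4: Two-sided exact p-value = sum of Bin(9,0.5) probabilities at or below the observed probability = 0.179688.
Step 5: alpha = 0.1. fail to reject H0.

n_eff = 9, pos = 7, neg = 2, p = 0.179688, fail to reject H0.


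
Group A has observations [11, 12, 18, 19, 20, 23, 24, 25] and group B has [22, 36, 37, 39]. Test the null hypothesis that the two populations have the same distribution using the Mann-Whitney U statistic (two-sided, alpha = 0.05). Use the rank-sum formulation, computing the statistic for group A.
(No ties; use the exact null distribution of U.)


Step 1: Combine and sort all 12 observations; assign midranks.
sorted (value, group): (11,X), (12,X), (18,X), (19,X), (20,X), (22,Y), (23,X), (24,X), (25,X), (36,Y), (37,Y), (39,Y)
ranks: 11->1, 12->2, 18->3, 19->4, 20->5, 22->6, 23->7, 24->8, 25->9, 36->10, 37->11, 39->12
Step 2: Rank sum for X: R1 = 1 + 2 + 3 + 4 + 5 + 7 + 8 + 9 = 39.
Step 3: U_X = R1 - n1(n1+1)/2 = 39 - 8*9/2 = 39 - 36 = 3.
       U_Y = n1*n2 - U_X = 32 - 3 = 29.
Step 4: No ties, so the exact null distribution of U (based on enumerating the C(12,8) = 495 equally likely rank assignments) gives the two-sided p-value.
Step 5: p-value = 0.028283; compare to alpha = 0.05. reject H0.

U_X = 3, p = 0.028283, reject H0 at alpha = 0.05.


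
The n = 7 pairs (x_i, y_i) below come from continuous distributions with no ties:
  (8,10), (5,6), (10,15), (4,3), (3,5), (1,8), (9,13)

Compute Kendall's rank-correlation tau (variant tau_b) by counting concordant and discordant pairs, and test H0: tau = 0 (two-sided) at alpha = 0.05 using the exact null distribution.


Step 1: Enumerate the 21 unordered pairs (i,j) with i<j and classify each by sign(x_j-x_i) * sign(y_j-y_i).
  (1,2):dx=-3,dy=-4->C; (1,3):dx=+2,dy=+5->C; (1,4):dx=-4,dy=-7->C; (1,5):dx=-5,dy=-5->C
  (1,6):dx=-7,dy=-2->C; (1,7):dx=+1,dy=+3->C; (2,3):dx=+5,dy=+9->C; (2,4):dx=-1,dy=-3->C
  (2,5):dx=-2,dy=-1->C; (2,6):dx=-4,dy=+2->D; (2,7):dx=+4,dy=+7->C; (3,4):dx=-6,dy=-12->C
  (3,5):dx=-7,dy=-10->C; (3,6):dx=-9,dy=-7->C; (3,7):dx=-1,dy=-2->C; (4,5):dx=-1,dy=+2->D
  (4,6):dx=-3,dy=+5->D; (4,7):dx=+5,dy=+10->C; (5,6):dx=-2,dy=+3->D; (5,7):dx=+6,dy=+8->C
  (6,7):dx=+8,dy=+5->C
Step 2: C = 17, D = 4, total pairs = 21.
Step 3: tau = (C - D)/(n(n-1)/2) = (17 - 4)/21 = 0.619048.
Step 4: Exact two-sided p-value (enumerate n! = 5040 permutations of y under H0): p = 0.069048.
Step 5: alpha = 0.05. fail to reject H0.

tau_b = 0.6190 (C=17, D=4), p = 0.069048, fail to reject H0.


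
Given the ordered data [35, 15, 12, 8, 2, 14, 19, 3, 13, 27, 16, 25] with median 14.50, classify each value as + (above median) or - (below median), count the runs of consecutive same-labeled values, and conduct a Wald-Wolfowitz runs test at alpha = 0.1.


Step 1: Compute median = 14.50; label A = above, B = below.
Labels in order: AABBBBABBAAA  (n_A = 6, n_B = 6)
Step 2: Count runs R = 5.
Step 3: Under H0 (random ordering), E[R] = 2*n_A*n_B/(n_A+n_B) + 1 = 2*6*6/12 + 1 = 7.0000.
        Var[R] = 2*n_A*n_B*(2*n_A*n_B - n_A - n_B) / ((n_A+n_B)^2 * (n_A+n_B-1)) = 4320/1584 = 2.7273.
        SD[R] = 1.6514.
Step 4: Continuity-corrected z = (R + 0.5 - E[R]) / SD[R] = (5 + 0.5 - 7.0000) / 1.6514 = -0.9083.
Step 5: Two-sided p-value via normal approximation = 2*(1 - Phi(|z|)) = 0.363722.
Step 6: alpha = 0.1. fail to reject H0.

R = 5, z = -0.9083, p = 0.363722, fail to reject H0.


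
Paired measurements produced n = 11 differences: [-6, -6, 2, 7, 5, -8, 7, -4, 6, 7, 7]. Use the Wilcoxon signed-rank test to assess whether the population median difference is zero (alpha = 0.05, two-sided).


Step 1: Drop any zero differences (none here) and take |d_i|.
|d| = [6, 6, 2, 7, 5, 8, 7, 4, 6, 7, 7]
Step 2: Midrank |d_i| (ties get averaged ranks).
ranks: |6|->5, |6|->5, |2|->1, |7|->8.5, |5|->3, |8|->11, |7|->8.5, |4|->2, |6|->5, |7|->8.5, |7|->8.5
Step 3: Attach original signs; sum ranks with positive sign and with negative sign.
W+ = 1 + 8.5 + 3 + 8.5 + 5 + 8.5 + 8.5 = 43
W- = 5 + 5 + 11 + 2 = 23
(Check: W+ + W- = 66 should equal n(n+1)/2 = 66.)
Step 4: Test statistic W = min(W+, W-) = 23.
Step 5: Ties in |d|, so use the tie-corrected normal approximation.
        E[W] = n(n+1)/4 = 11*12/4 = 33.
        Tie groups: |d|=6 (t=3), |d|=7 (t=4); sum(t^3 - t) = 84.
        Var[W] = n(n+1)(2n+1)/24 - sum(t^3-t)/48 = 3036/24 - 84/48 = 124.75.
        z = (W - E[W]) / sqrt(Var[W]) = (23 - 33) / 11.1692 = -0.8953.
        Two-sided p = 2*Phi(z) = 0.370614.
Step 6: alpha = 0.05. fail to reject H0.

W+ = 43, W- = 23, W = min = 23, p = 0.370614, fail to reject H0.


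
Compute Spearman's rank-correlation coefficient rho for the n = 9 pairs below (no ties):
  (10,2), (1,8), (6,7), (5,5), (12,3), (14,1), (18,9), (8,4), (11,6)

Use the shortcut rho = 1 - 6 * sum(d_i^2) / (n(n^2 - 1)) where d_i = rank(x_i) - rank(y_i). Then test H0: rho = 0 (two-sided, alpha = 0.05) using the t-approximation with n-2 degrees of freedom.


Step 1: Rank x and y separately (midranks; no ties here).
rank(x): 10->5, 1->1, 6->3, 5->2, 12->7, 14->8, 18->9, 8->4, 11->6
rank(y): 2->2, 8->8, 7->7, 5->5, 3->3, 1->1, 9->9, 4->4, 6->6
Step 2: d_i = R_x(i) - R_y(i); compute d_i^2.
  (5-2)^2=9, (1-8)^2=49, (3-7)^2=16, (2-5)^2=9, (7-3)^2=16, (8-1)^2=49, (9-9)^2=0, (4-4)^2=0, (6-6)^2=0
sum(d^2) = 148.
Step 3: rho = 1 - 6*148 / (9*(9^2 - 1)) = 1 - 888/720 = -0.233333.
Step 4: Under H0, t = rho * sqrt((n-2)/(1-rho^2)) = -0.6349 ~ t(7).
Step 5: Two-sided p-value from the t-distribution with 7 df = 0.545699.
Step 6: alpha = 0.05. fail to reject H0.

rho = -0.2333, p = 0.545699, fail to reject H0 at alpha = 0.05.


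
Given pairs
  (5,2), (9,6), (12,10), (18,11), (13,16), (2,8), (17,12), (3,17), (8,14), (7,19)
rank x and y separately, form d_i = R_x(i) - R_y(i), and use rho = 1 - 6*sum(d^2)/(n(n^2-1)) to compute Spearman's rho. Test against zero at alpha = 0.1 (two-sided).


Step 1: Rank x and y separately (midranks; no ties here).
rank(x): 5->3, 9->6, 12->7, 18->10, 13->8, 2->1, 17->9, 3->2, 8->5, 7->4
rank(y): 2->1, 6->2, 10->4, 11->5, 16->8, 8->3, 12->6, 17->9, 14->7, 19->10
Step 2: d_i = R_x(i) - R_y(i); compute d_i^2.
  (3-1)^2=4, (6-2)^2=16, (7-4)^2=9, (10-5)^2=25, (8-8)^2=0, (1-3)^2=4, (9-6)^2=9, (2-9)^2=49, (5-7)^2=4, (4-10)^2=36
sum(d^2) = 156.
Step 3: rho = 1 - 6*156 / (10*(10^2 - 1)) = 1 - 936/990 = 0.054545.
Step 4: Under H0, t = rho * sqrt((n-2)/(1-rho^2)) = 0.1545 ~ t(8).
Step 5: Two-sided p-value from the t-distribution with 8 df = 0.881036.
Step 6: alpha = 0.1. fail to reject H0.

rho = 0.0545, p = 0.881036, fail to reject H0 at alpha = 0.1.


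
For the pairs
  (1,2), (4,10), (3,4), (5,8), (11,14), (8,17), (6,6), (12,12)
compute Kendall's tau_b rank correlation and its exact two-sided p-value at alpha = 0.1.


Step 1: Enumerate the 28 unordered pairs (i,j) with i<j and classify each by sign(x_j-x_i) * sign(y_j-y_i).
  (1,2):dx=+3,dy=+8->C; (1,3):dx=+2,dy=+2->C; (1,4):dx=+4,dy=+6->C; (1,5):dx=+10,dy=+12->C
  (1,6):dx=+7,dy=+15->C; (1,7):dx=+5,dy=+4->C; (1,8):dx=+11,dy=+10->C; (2,3):dx=-1,dy=-6->C
  (2,4):dx=+1,dy=-2->D; (2,5):dx=+7,dy=+4->C; (2,6):dx=+4,dy=+7->C; (2,7):dx=+2,dy=-4->D
  (2,8):dx=+8,dy=+2->C; (3,4):dx=+2,dy=+4->C; (3,5):dx=+8,dy=+10->C; (3,6):dx=+5,dy=+13->C
  (3,7):dx=+3,dy=+2->C; (3,8):dx=+9,dy=+8->C; (4,5):dx=+6,dy=+6->C; (4,6):dx=+3,dy=+9->C
  (4,7):dx=+1,dy=-2->D; (4,8):dx=+7,dy=+4->C; (5,6):dx=-3,dy=+3->D; (5,7):dx=-5,dy=-8->C
  (5,8):dx=+1,dy=-2->D; (6,7):dx=-2,dy=-11->C; (6,8):dx=+4,dy=-5->D; (7,8):dx=+6,dy=+6->C
Step 2: C = 22, D = 6, total pairs = 28.
Step 3: tau = (C - D)/(n(n-1)/2) = (22 - 6)/28 = 0.571429.
Step 4: Exact two-sided p-value (enumerate n! = 40320 permutations of y under H0): p = 0.061012.
Step 5: alpha = 0.1. reject H0.

tau_b = 0.5714 (C=22, D=6), p = 0.061012, reject H0.


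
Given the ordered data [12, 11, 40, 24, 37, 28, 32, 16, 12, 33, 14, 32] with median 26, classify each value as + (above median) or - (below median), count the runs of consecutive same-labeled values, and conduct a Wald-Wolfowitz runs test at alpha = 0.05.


Step 1: Compute median = 26; label A = above, B = below.
Labels in order: BBABAAABBABA  (n_A = 6, n_B = 6)
Step 2: Count runs R = 8.
Step 3: Under H0 (random ordering), E[R] = 2*n_A*n_B/(n_A+n_B) + 1 = 2*6*6/12 + 1 = 7.0000.
        Var[R] = 2*n_A*n_B*(2*n_A*n_B - n_A - n_B) / ((n_A+n_B)^2 * (n_A+n_B-1)) = 4320/1584 = 2.7273.
        SD[R] = 1.6514.
Step 4: Continuity-corrected z = (R - 0.5 - E[R]) / SD[R] = (8 - 0.5 - 7.0000) / 1.6514 = 0.3028.
Step 5: Two-sided p-value via normal approximation = 2*(1 - Phi(|z|)) = 0.762069.
Step 6: alpha = 0.05. fail to reject H0.

R = 8, z = 0.3028, p = 0.762069, fail to reject H0.


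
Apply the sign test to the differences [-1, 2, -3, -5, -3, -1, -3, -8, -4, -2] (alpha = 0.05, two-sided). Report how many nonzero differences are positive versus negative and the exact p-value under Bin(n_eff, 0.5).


Step 1: Discard zero differences. Original n = 10; n_eff = number of nonzero differences = 10.
Nonzero differences (with sign): -1, +2, -3, -5, -3, -1, -3, -8, -4, -2
Step 2: Count signs: positive = 1, negative = 9.
Step 3: Under H0: P(positive) = 0.5, so the number of positives S ~ Bin(10, 0.5).
Step 4: Two-sided exact p-value = sum of Bin(10,0.5) probabilities at or below the observed probability = 0.021484.
Step 5: alpha = 0.05. reject H0.

n_eff = 10, pos = 1, neg = 9, p = 0.021484, reject H0.


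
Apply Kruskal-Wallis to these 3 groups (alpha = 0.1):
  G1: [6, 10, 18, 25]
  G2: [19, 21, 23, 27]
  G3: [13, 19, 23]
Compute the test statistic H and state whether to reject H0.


Step 1: Combine all N = 11 observations and assign midranks.
sorted (value, group, rank): (6,G1,1), (10,G1,2), (13,G3,3), (18,G1,4), (19,G2,5.5), (19,G3,5.5), (21,G2,7), (23,G2,8.5), (23,G3,8.5), (25,G1,10), (27,G2,11)
Step 2: Sum ranks within each group.
R_1 = 17 (n_1 = 4)
R_2 = 32 (n_2 = 4)
R_3 = 17 (n_3 = 3)
Step 3: H = 12/(N(N+1)) * sum(R_i^2/n_i) - 3(N+1)
     = 12/(11*12) * (17^2/4 + 32^2/4 + 17^2/3) - 3*12
     = 0.090909 * 424.583 - 36
     = 2.598485.
Step 4: Ties present; correction factor C = 1 - 12/(11^3 - 11) = 0.990909. Corrected H = 2.598485 / 0.990909 = 2.622324.
Step 5: Under H0, H ~ chi^2(2); p-value = 0.269507.
Step 6: alpha = 0.1. fail to reject H0.

H = 2.6223, df = 2, p = 0.269507, fail to reject H0.


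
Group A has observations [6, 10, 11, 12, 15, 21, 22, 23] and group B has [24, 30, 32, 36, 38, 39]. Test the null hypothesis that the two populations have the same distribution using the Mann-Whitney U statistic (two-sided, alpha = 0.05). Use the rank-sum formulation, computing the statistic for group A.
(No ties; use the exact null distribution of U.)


Step 1: Combine and sort all 14 observations; assign midranks.
sorted (value, group): (6,X), (10,X), (11,X), (12,X), (15,X), (21,X), (22,X), (23,X), (24,Y), (30,Y), (32,Y), (36,Y), (38,Y), (39,Y)
ranks: 6->1, 10->2, 11->3, 12->4, 15->5, 21->6, 22->7, 23->8, 24->9, 30->10, 32->11, 36->12, 38->13, 39->14
Step 2: Rank sum for X: R1 = 1 + 2 + 3 + 4 + 5 + 6 + 7 + 8 = 36.
Step 3: U_X = R1 - n1(n1+1)/2 = 36 - 8*9/2 = 36 - 36 = 0.
       U_Y = n1*n2 - U_X = 48 - 0 = 48.
Step 4: No ties, so the exact null distribution of U (based on enumerating the C(14,8) = 3003 equally likely rank assignments) gives the two-sided p-value.
Step 5: p-value = 0.000666; compare to alpha = 0.05. reject H0.

U_X = 0, p = 0.000666, reject H0 at alpha = 0.05.


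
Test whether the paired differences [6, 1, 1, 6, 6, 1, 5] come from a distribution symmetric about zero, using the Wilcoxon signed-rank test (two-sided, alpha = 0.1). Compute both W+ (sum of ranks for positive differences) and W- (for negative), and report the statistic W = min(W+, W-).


Step 1: Drop any zero differences (none here) and take |d_i|.
|d| = [6, 1, 1, 6, 6, 1, 5]
Step 2: Midrank |d_i| (ties get averaged ranks).
ranks: |6|->6, |1|->2, |1|->2, |6|->6, |6|->6, |1|->2, |5|->4
Step 3: Attach original signs; sum ranks with positive sign and with negative sign.
W+ = 6 + 2 + 2 + 6 + 6 + 2 + 4 = 28
W- = 0 = 0
(Check: W+ + W- = 28 should equal n(n+1)/2 = 28.)
Step 4: Test statistic W = min(W+, W-) = 0.
Step 5: Ties in |d|, so use the tie-corrected normal approximation.
        E[W] = n(n+1)/4 = 7*8/4 = 14.
        Tie groups: |d|=1 (t=3), |d|=6 (t=3); sum(t^3 - t) = 48.
        Var[W] = n(n+1)(2n+1)/24 - sum(t^3-t)/48 = 840/24 - 48/48 = 34.
        z = (W - E[W]) / sqrt(Var[W]) = (0 - 14) / 5.8310 = -2.4010.
        Two-sided p = 2*Phi(z) = 0.016351.
Step 6: alpha = 0.1. reject H0.

W+ = 28, W- = 0, W = min = 0, p = 0.016351, reject H0.


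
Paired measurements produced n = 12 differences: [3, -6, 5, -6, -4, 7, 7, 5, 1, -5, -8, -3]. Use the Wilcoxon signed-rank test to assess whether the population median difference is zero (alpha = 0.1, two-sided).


Step 1: Drop any zero differences (none here) and take |d_i|.
|d| = [3, 6, 5, 6, 4, 7, 7, 5, 1, 5, 8, 3]
Step 2: Midrank |d_i| (ties get averaged ranks).
ranks: |3|->2.5, |6|->8.5, |5|->6, |6|->8.5, |4|->4, |7|->10.5, |7|->10.5, |5|->6, |1|->1, |5|->6, |8|->12, |3|->2.5
Step 3: Attach original signs; sum ranks with positive sign and with negative sign.
W+ = 2.5 + 6 + 10.5 + 10.5 + 6 + 1 = 36.5
W- = 8.5 + 8.5 + 4 + 6 + 12 + 2.5 = 41.5
(Check: W+ + W- = 78 should equal n(n+1)/2 = 78.)
Step 4: Test statistic W = min(W+, W-) = 36.5.
Step 5: Ties in |d|, so use the tie-corrected normal approximation.
        E[W] = n(n+1)/4 = 12*13/4 = 39.
        Tie groups: |d|=3 (t=2), |d|=5 (t=3), |d|=6 (t=2), |d|=7 (t=2); sum(t^3 - t) = 42.
        Var[W] = n(n+1)(2n+1)/24 - sum(t^3-t)/48 = 3900/24 - 42/48 = 161.625.
        z = (W - E[W]) / sqrt(Var[W]) = (36.5 - 39) / 12.7132 = -0.1966.
        Two-sided p = 2*Phi(z) = 0.844104.
Step 6: alpha = 0.1. fail to reject H0.

W+ = 36.5, W- = 41.5, W = min = 36.5, p = 0.844104, fail to reject H0.


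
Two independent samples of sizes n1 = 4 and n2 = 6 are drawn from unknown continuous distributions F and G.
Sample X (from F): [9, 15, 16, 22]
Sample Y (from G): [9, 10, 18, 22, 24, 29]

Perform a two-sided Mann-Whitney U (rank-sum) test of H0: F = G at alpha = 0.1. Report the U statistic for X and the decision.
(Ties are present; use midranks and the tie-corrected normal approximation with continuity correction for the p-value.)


Step 1: Combine and sort all 10 observations; assign midranks.
sorted (value, group): (9,X), (9,Y), (10,Y), (15,X), (16,X), (18,Y), (22,X), (22,Y), (24,Y), (29,Y)
ranks: 9->1.5, 9->1.5, 10->3, 15->4, 16->5, 18->6, 22->7.5, 22->7.5, 24->9, 29->10
Step 2: Rank sum for X: R1 = 1.5 + 4 + 5 + 7.5 = 18.
Step 3: U_X = R1 - n1(n1+1)/2 = 18 - 4*5/2 = 18 - 10 = 8.
       U_Y = n1*n2 - U_X = 24 - 8 = 16.
Step 4: Ties are present, so use the tie-corrected normal approximation (with continuity correction) for the p-value.
Step 5: p-value = 0.452793; compare to alpha = 0.1. fail to reject H0.

U_X = 8, p = 0.452793, fail to reject H0 at alpha = 0.1.


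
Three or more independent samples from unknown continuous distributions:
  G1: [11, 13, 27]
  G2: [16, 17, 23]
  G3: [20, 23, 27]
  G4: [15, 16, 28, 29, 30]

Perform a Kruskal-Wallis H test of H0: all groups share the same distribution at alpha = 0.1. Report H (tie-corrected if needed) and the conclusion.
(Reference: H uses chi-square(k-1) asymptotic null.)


Step 1: Combine all N = 14 observations and assign midranks.
sorted (value, group, rank): (11,G1,1), (13,G1,2), (15,G4,3), (16,G2,4.5), (16,G4,4.5), (17,G2,6), (20,G3,7), (23,G2,8.5), (23,G3,8.5), (27,G1,10.5), (27,G3,10.5), (28,G4,12), (29,G4,13), (30,G4,14)
Step 2: Sum ranks within each group.
R_1 = 13.5 (n_1 = 3)
R_2 = 19 (n_2 = 3)
R_3 = 26 (n_3 = 3)
R_4 = 46.5 (n_4 = 5)
Step 3: H = 12/(N(N+1)) * sum(R_i^2/n_i) - 3(N+1)
     = 12/(14*15) * (13.5^2/3 + 19^2/3 + 26^2/3 + 46.5^2/5) - 3*15
     = 0.057143 * 838.867 - 45
     = 2.935238.
Step 4: Ties present; correction factor C = 1 - 18/(14^3 - 14) = 0.993407. Corrected H = 2.935238 / 0.993407 = 2.954720.
Step 5: Under H0, H ~ chi^2(3); p-value = 0.398659.
Step 6: alpha = 0.1. fail to reject H0.

H = 2.9547, df = 3, p = 0.398659, fail to reject H0.


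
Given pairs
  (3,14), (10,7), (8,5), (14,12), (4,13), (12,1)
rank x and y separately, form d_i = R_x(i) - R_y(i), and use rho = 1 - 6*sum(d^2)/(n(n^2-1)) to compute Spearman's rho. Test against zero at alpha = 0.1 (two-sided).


Step 1: Rank x and y separately (midranks; no ties here).
rank(x): 3->1, 10->4, 8->3, 14->6, 4->2, 12->5
rank(y): 14->6, 7->3, 5->2, 12->4, 13->5, 1->1
Step 2: d_i = R_x(i) - R_y(i); compute d_i^2.
  (1-6)^2=25, (4-3)^2=1, (3-2)^2=1, (6-4)^2=4, (2-5)^2=9, (5-1)^2=16
sum(d^2) = 56.
Step 3: rho = 1 - 6*56 / (6*(6^2 - 1)) = 1 - 336/210 = -0.600000.
Step 4: Under H0, t = rho * sqrt((n-2)/(1-rho^2)) = -1.5000 ~ t(4).
Step 5: Two-sided p-value from the t-distribution with 4 df = 0.208000.
Step 6: alpha = 0.1. fail to reject H0.

rho = -0.6000, p = 0.208000, fail to reject H0 at alpha = 0.1.


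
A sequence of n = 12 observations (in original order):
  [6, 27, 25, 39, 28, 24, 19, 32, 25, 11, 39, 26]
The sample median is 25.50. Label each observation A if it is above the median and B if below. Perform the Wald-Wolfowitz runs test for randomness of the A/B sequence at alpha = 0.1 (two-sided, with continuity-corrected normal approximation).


Step 1: Compute median = 25.50; label A = above, B = below.
Labels in order: BABAABBABBAA  (n_A = 6, n_B = 6)
Step 2: Count runs R = 8.
Step 3: Under H0 (random ordering), E[R] = 2*n_A*n_B/(n_A+n_B) + 1 = 2*6*6/12 + 1 = 7.0000.
        Var[R] = 2*n_A*n_B*(2*n_A*n_B - n_A - n_B) / ((n_A+n_B)^2 * (n_A+n_B-1)) = 4320/1584 = 2.7273.
        SD[R] = 1.6514.
Step 4: Continuity-corrected z = (R - 0.5 - E[R]) / SD[R] = (8 - 0.5 - 7.0000) / 1.6514 = 0.3028.
Step 5: Two-sided p-value via normal approximation = 2*(1 - Phi(|z|)) = 0.762069.
Step 6: alpha = 0.1. fail to reject H0.

R = 8, z = 0.3028, p = 0.762069, fail to reject H0.


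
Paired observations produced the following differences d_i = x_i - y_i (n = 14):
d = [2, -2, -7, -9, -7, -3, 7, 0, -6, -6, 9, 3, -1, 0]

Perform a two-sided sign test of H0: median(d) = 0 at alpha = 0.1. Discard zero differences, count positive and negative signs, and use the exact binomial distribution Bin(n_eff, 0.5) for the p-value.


Step 1: Discard zero differences. Original n = 14; n_eff = number of nonzero differences = 12.
Nonzero differences (with sign): +2, -2, -7, -9, -7, -3, +7, -6, -6, +9, +3, -1
Step 2: Count signs: positive = 4, negative = 8.
Step 3: Under H0: P(positive) = 0.5, so the number of positives S ~ Bin(12, 0.5).
Step 4: Two-sided exact p-value = sum of Bin(12,0.5) probabilities at or below the observed probability = 0.387695.
Step 5: alpha = 0.1. fail to reject H0.

n_eff = 12, pos = 4, neg = 8, p = 0.387695, fail to reject H0.


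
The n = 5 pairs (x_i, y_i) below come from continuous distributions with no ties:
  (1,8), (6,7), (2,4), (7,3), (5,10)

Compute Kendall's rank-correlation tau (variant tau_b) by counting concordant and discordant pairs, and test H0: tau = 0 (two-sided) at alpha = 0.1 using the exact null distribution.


Step 1: Enumerate the 10 unordered pairs (i,j) with i<j and classify each by sign(x_j-x_i) * sign(y_j-y_i).
  (1,2):dx=+5,dy=-1->D; (1,3):dx=+1,dy=-4->D; (1,4):dx=+6,dy=-5->D; (1,5):dx=+4,dy=+2->C
  (2,3):dx=-4,dy=-3->C; (2,4):dx=+1,dy=-4->D; (2,5):dx=-1,dy=+3->D; (3,4):dx=+5,dy=-1->D
  (3,5):dx=+3,dy=+6->C; (4,5):dx=-2,dy=+7->D
Step 2: C = 3, D = 7, total pairs = 10.
Step 3: tau = (C - D)/(n(n-1)/2) = (3 - 7)/10 = -0.400000.
Step 4: Exact two-sided p-value (enumerate n! = 120 permutations of y under H0): p = 0.483333.
Step 5: alpha = 0.1. fail to reject H0.

tau_b = -0.4000 (C=3, D=7), p = 0.483333, fail to reject H0.


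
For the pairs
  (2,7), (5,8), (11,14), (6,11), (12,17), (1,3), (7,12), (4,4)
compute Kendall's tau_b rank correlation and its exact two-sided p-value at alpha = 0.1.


Step 1: Enumerate the 28 unordered pairs (i,j) with i<j and classify each by sign(x_j-x_i) * sign(y_j-y_i).
  (1,2):dx=+3,dy=+1->C; (1,3):dx=+9,dy=+7->C; (1,4):dx=+4,dy=+4->C; (1,5):dx=+10,dy=+10->C
  (1,6):dx=-1,dy=-4->C; (1,7):dx=+5,dy=+5->C; (1,8):dx=+2,dy=-3->D; (2,3):dx=+6,dy=+6->C
  (2,4):dx=+1,dy=+3->C; (2,5):dx=+7,dy=+9->C; (2,6):dx=-4,dy=-5->C; (2,7):dx=+2,dy=+4->C
  (2,8):dx=-1,dy=-4->C; (3,4):dx=-5,dy=-3->C; (3,5):dx=+1,dy=+3->C; (3,6):dx=-10,dy=-11->C
  (3,7):dx=-4,dy=-2->C; (3,8):dx=-7,dy=-10->C; (4,5):dx=+6,dy=+6->C; (4,6):dx=-5,dy=-8->C
  (4,7):dx=+1,dy=+1->C; (4,8):dx=-2,dy=-7->C; (5,6):dx=-11,dy=-14->C; (5,7):dx=-5,dy=-5->C
  (5,8):dx=-8,dy=-13->C; (6,7):dx=+6,dy=+9->C; (6,8):dx=+3,dy=+1->C; (7,8):dx=-3,dy=-8->C
Step 2: C = 27, D = 1, total pairs = 28.
Step 3: tau = (C - D)/(n(n-1)/2) = (27 - 1)/28 = 0.928571.
Step 4: Exact two-sided p-value (enumerate n! = 40320 permutations of y under H0): p = 0.000397.
Step 5: alpha = 0.1. reject H0.

tau_b = 0.9286 (C=27, D=1), p = 0.000397, reject H0.


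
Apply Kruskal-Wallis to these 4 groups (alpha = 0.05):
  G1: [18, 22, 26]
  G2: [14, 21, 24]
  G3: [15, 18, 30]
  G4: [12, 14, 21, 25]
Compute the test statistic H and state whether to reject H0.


Step 1: Combine all N = 13 observations and assign midranks.
sorted (value, group, rank): (12,G4,1), (14,G2,2.5), (14,G4,2.5), (15,G3,4), (18,G1,5.5), (18,G3,5.5), (21,G2,7.5), (21,G4,7.5), (22,G1,9), (24,G2,10), (25,G4,11), (26,G1,12), (30,G3,13)
Step 2: Sum ranks within each group.
R_1 = 26.5 (n_1 = 3)
R_2 = 20 (n_2 = 3)
R_3 = 22.5 (n_3 = 3)
R_4 = 22 (n_4 = 4)
Step 3: H = 12/(N(N+1)) * sum(R_i^2/n_i) - 3(N+1)
     = 12/(13*14) * (26.5^2/3 + 20^2/3 + 22.5^2/3 + 22^2/4) - 3*14
     = 0.065934 * 657.167 - 42
     = 1.329670.
Step 4: Ties present; correction factor C = 1 - 18/(13^3 - 13) = 0.991758. Corrected H = 1.329670 / 0.991758 = 1.340720.
Step 5: Under H0, H ~ chi^2(3); p-value = 0.719487.
Step 6: alpha = 0.05. fail to reject H0.

H = 1.3407, df = 3, p = 0.719487, fail to reject H0.


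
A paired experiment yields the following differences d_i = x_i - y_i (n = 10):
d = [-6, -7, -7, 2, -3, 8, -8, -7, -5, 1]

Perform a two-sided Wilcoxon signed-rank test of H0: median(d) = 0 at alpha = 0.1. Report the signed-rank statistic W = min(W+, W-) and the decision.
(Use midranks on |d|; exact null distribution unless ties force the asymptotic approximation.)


Step 1: Drop any zero differences (none here) and take |d_i|.
|d| = [6, 7, 7, 2, 3, 8, 8, 7, 5, 1]
Step 2: Midrank |d_i| (ties get averaged ranks).
ranks: |6|->5, |7|->7, |7|->7, |2|->2, |3|->3, |8|->9.5, |8|->9.5, |7|->7, |5|->4, |1|->1
Step 3: Attach original signs; sum ranks with positive sign and with negative sign.
W+ = 2 + 9.5 + 1 = 12.5
W- = 5 + 7 + 7 + 3 + 9.5 + 7 + 4 = 42.5
(Check: W+ + W- = 55 should equal n(n+1)/2 = 55.)
Step 4: Test statistic W = min(W+, W-) = 12.5.
Step 5: Ties in |d|, so use the tie-corrected normal approximation.
        E[W] = n(n+1)/4 = 10*11/4 = 27.5.
        Tie groups: |d|=7 (t=3), |d|=8 (t=2); sum(t^3 - t) = 30.
        Var[W] = n(n+1)(2n+1)/24 - sum(t^3-t)/48 = 2310/24 - 30/48 = 95.625.
        z = (W - E[W]) / sqrt(Var[W]) = (12.5 - 27.5) / 9.7788 = -1.5339.
        Two-sided p = 2*Phi(z) = 0.125047.
Step 6: alpha = 0.1. fail to reject H0.

W+ = 12.5, W- = 42.5, W = min = 12.5, p = 0.125047, fail to reject H0.


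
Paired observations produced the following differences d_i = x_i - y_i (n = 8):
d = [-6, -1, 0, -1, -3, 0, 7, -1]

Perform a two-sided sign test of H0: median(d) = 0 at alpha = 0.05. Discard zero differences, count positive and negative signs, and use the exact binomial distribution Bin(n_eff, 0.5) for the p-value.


Step 1: Discard zero differences. Original n = 8; n_eff = number of nonzero differences = 6.
Nonzero differences (with sign): -6, -1, -1, -3, +7, -1
Step 2: Count signs: positive = 1, negative = 5.
Step 3: Under H0: P(positive) = 0.5, so the number of positives S ~ Bin(6, 0.5).
Step 4: Two-sided exact p-value = sum of Bin(6,0.5) probabilities at or below the observed probability = 0.218750.
Step 5: alpha = 0.05. fail to reject H0.

n_eff = 6, pos = 1, neg = 5, p = 0.218750, fail to reject H0.


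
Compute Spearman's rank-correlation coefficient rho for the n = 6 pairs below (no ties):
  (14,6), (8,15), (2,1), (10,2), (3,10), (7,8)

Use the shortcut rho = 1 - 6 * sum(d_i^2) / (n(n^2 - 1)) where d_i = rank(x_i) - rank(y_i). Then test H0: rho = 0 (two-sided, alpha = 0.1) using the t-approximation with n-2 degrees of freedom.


Step 1: Rank x and y separately (midranks; no ties here).
rank(x): 14->6, 8->4, 2->1, 10->5, 3->2, 7->3
rank(y): 6->3, 15->6, 1->1, 2->2, 10->5, 8->4
Step 2: d_i = R_x(i) - R_y(i); compute d_i^2.
  (6-3)^2=9, (4-6)^2=4, (1-1)^2=0, (5-2)^2=9, (2-5)^2=9, (3-4)^2=1
sum(d^2) = 32.
Step 3: rho = 1 - 6*32 / (6*(6^2 - 1)) = 1 - 192/210 = 0.085714.
Step 4: Under H0, t = rho * sqrt((n-2)/(1-rho^2)) = 0.1721 ~ t(4).
Step 5: Two-sided p-value from the t-distribution with 4 df = 0.871743.
Step 6: alpha = 0.1. fail to reject H0.

rho = 0.0857, p = 0.871743, fail to reject H0 at alpha = 0.1.


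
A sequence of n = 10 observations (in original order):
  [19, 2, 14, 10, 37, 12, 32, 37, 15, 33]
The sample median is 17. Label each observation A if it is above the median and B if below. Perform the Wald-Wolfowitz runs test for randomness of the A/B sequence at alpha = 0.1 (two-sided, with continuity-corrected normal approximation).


Step 1: Compute median = 17; label A = above, B = below.
Labels in order: ABBBABAABA  (n_A = 5, n_B = 5)
Step 2: Count runs R = 7.
Step 3: Under H0 (random ordering), E[R] = 2*n_A*n_B/(n_A+n_B) + 1 = 2*5*5/10 + 1 = 6.0000.
        Var[R] = 2*n_A*n_B*(2*n_A*n_B - n_A - n_B) / ((n_A+n_B)^2 * (n_A+n_B-1)) = 2000/900 = 2.2222.
        SD[R] = 1.4907.
Step 4: Continuity-corrected z = (R - 0.5 - E[R]) / SD[R] = (7 - 0.5 - 6.0000) / 1.4907 = 0.3354.
Step 5: Two-sided p-value via normal approximation = 2*(1 - Phi(|z|)) = 0.737316.
Step 6: alpha = 0.1. fail to reject H0.

R = 7, z = 0.3354, p = 0.737316, fail to reject H0.


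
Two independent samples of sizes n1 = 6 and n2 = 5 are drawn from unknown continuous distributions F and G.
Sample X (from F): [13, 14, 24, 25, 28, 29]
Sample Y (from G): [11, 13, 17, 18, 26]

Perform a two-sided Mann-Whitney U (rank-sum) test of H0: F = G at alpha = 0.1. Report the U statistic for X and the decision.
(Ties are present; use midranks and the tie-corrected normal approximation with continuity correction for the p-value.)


Step 1: Combine and sort all 11 observations; assign midranks.
sorted (value, group): (11,Y), (13,X), (13,Y), (14,X), (17,Y), (18,Y), (24,X), (25,X), (26,Y), (28,X), (29,X)
ranks: 11->1, 13->2.5, 13->2.5, 14->4, 17->5, 18->6, 24->7, 25->8, 26->9, 28->10, 29->11
Step 2: Rank sum for X: R1 = 2.5 + 4 + 7 + 8 + 10 + 11 = 42.5.
Step 3: U_X = R1 - n1(n1+1)/2 = 42.5 - 6*7/2 = 42.5 - 21 = 21.5.
       U_Y = n1*n2 - U_X = 30 - 21.5 = 8.5.
Step 4: Ties are present, so use the tie-corrected normal approximation (with continuity correction) for the p-value.
Step 5: p-value = 0.272229; compare to alpha = 0.1. fail to reject H0.

U_X = 21.5, p = 0.272229, fail to reject H0 at alpha = 0.1.


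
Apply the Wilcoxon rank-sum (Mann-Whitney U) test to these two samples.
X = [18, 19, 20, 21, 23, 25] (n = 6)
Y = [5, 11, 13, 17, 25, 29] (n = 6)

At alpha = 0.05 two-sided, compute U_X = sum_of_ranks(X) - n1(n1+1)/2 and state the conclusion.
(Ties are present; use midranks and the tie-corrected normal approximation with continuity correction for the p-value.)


Step 1: Combine and sort all 12 observations; assign midranks.
sorted (value, group): (5,Y), (11,Y), (13,Y), (17,Y), (18,X), (19,X), (20,X), (21,X), (23,X), (25,X), (25,Y), (29,Y)
ranks: 5->1, 11->2, 13->3, 17->4, 18->5, 19->6, 20->7, 21->8, 23->9, 25->10.5, 25->10.5, 29->12
Step 2: Rank sum for X: R1 = 5 + 6 + 7 + 8 + 9 + 10.5 = 45.5.
Step 3: U_X = R1 - n1(n1+1)/2 = 45.5 - 6*7/2 = 45.5 - 21 = 24.5.
       U_Y = n1*n2 - U_X = 36 - 24.5 = 11.5.
Step 4: Ties are present, so use the tie-corrected normal approximation (with continuity correction) for the p-value.
Step 5: p-value = 0.335822; compare to alpha = 0.05. fail to reject H0.

U_X = 24.5, p = 0.335822, fail to reject H0 at alpha = 0.05.


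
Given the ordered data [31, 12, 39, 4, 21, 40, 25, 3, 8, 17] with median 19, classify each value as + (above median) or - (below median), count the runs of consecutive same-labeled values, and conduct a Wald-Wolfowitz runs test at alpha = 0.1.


Step 1: Compute median = 19; label A = above, B = below.
Labels in order: ABABAAABBB  (n_A = 5, n_B = 5)
Step 2: Count runs R = 6.
Step 3: Under H0 (random ordering), E[R] = 2*n_A*n_B/(n_A+n_B) + 1 = 2*5*5/10 + 1 = 6.0000.
        Var[R] = 2*n_A*n_B*(2*n_A*n_B - n_A - n_B) / ((n_A+n_B)^2 * (n_A+n_B-1)) = 2000/900 = 2.2222.
        SD[R] = 1.4907.
Step 4: R = E[R], so z = 0 with no continuity correction.
Step 5: Two-sided p-value via normal approximation = 2*(1 - Phi(|z|)) = 1.000000.
Step 6: alpha = 0.1. fail to reject H0.

R = 6, z = 0.0000, p = 1.000000, fail to reject H0.


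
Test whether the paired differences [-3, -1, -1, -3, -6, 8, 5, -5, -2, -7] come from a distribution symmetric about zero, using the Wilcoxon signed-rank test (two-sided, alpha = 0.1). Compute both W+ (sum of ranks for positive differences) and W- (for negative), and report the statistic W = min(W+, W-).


Step 1: Drop any zero differences (none here) and take |d_i|.
|d| = [3, 1, 1, 3, 6, 8, 5, 5, 2, 7]
Step 2: Midrank |d_i| (ties get averaged ranks).
ranks: |3|->4.5, |1|->1.5, |1|->1.5, |3|->4.5, |6|->8, |8|->10, |5|->6.5, |5|->6.5, |2|->3, |7|->9
Step 3: Attach original signs; sum ranks with positive sign and with negative sign.
W+ = 10 + 6.5 = 16.5
W- = 4.5 + 1.5 + 1.5 + 4.5 + 8 + 6.5 + 3 + 9 = 38.5
(Check: W+ + W- = 55 should equal n(n+1)/2 = 55.)
Step 4: Test statistic W = min(W+, W-) = 16.5.
Step 5: Ties in |d|, so use the tie-corrected normal approximation.
        E[W] = n(n+1)/4 = 10*11/4 = 27.5.
        Tie groups: |d|=1 (t=2), |d|=3 (t=2), |d|=5 (t=2); sum(t^3 - t) = 18.
        Var[W] = n(n+1)(2n+1)/24 - sum(t^3-t)/48 = 2310/24 - 18/48 = 95.875.
        z = (W - E[W]) / sqrt(Var[W]) = (16.5 - 27.5) / 9.7916 = -1.1234.
        Two-sided p = 2*Phi(z) = 0.261262.
Step 6: alpha = 0.1. fail to reject H0.

W+ = 16.5, W- = 38.5, W = min = 16.5, p = 0.261262, fail to reject H0.


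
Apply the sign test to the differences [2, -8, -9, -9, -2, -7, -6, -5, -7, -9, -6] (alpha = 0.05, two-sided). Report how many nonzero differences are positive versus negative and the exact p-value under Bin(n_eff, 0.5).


Step 1: Discard zero differences. Original n = 11; n_eff = number of nonzero differences = 11.
Nonzero differences (with sign): +2, -8, -9, -9, -2, -7, -6, -5, -7, -9, -6
Step 2: Count signs: positive = 1, negative = 10.
Step 3: Under H0: P(positive) = 0.5, so the number of positives S ~ Bin(11, 0.5).
Step 4: Two-sided exact p-value = sum of Bin(11,0.5) probabilities at or below the observed probability = 0.011719.
Step 5: alpha = 0.05. reject H0.

n_eff = 11, pos = 1, neg = 10, p = 0.011719, reject H0.


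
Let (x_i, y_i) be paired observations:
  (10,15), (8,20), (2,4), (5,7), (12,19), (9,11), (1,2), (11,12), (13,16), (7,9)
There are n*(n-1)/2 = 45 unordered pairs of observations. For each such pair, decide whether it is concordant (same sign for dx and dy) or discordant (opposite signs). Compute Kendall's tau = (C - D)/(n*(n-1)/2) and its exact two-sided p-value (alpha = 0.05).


Step 1: Enumerate the 45 unordered pairs (i,j) with i<j and classify each by sign(x_j-x_i) * sign(y_j-y_i).
  (1,2):dx=-2,dy=+5->D; (1,3):dx=-8,dy=-11->C; (1,4):dx=-5,dy=-8->C; (1,5):dx=+2,dy=+4->C
  (1,6):dx=-1,dy=-4->C; (1,7):dx=-9,dy=-13->C; (1,8):dx=+1,dy=-3->D; (1,9):dx=+3,dy=+1->C
  (1,10):dx=-3,dy=-6->C; (2,3):dx=-6,dy=-16->C; (2,4):dx=-3,dy=-13->C; (2,5):dx=+4,dy=-1->D
  (2,6):dx=+1,dy=-9->D; (2,7):dx=-7,dy=-18->C; (2,8):dx=+3,dy=-8->D; (2,9):dx=+5,dy=-4->D
  (2,10):dx=-1,dy=-11->C; (3,4):dx=+3,dy=+3->C; (3,5):dx=+10,dy=+15->C; (3,6):dx=+7,dy=+7->C
  (3,7):dx=-1,dy=-2->C; (3,8):dx=+9,dy=+8->C; (3,9):dx=+11,dy=+12->C; (3,10):dx=+5,dy=+5->C
  (4,5):dx=+7,dy=+12->C; (4,6):dx=+4,dy=+4->C; (4,7):dx=-4,dy=-5->C; (4,8):dx=+6,dy=+5->C
  (4,9):dx=+8,dy=+9->C; (4,10):dx=+2,dy=+2->C; (5,6):dx=-3,dy=-8->C; (5,7):dx=-11,dy=-17->C
  (5,8):dx=-1,dy=-7->C; (5,9):dx=+1,dy=-3->D; (5,10):dx=-5,dy=-10->C; (6,7):dx=-8,dy=-9->C
  (6,8):dx=+2,dy=+1->C; (6,9):dx=+4,dy=+5->C; (6,10):dx=-2,dy=-2->C; (7,8):dx=+10,dy=+10->C
  (7,9):dx=+12,dy=+14->C; (7,10):dx=+6,dy=+7->C; (8,9):dx=+2,dy=+4->C; (8,10):dx=-4,dy=-3->C
  (9,10):dx=-6,dy=-7->C
Step 2: C = 38, D = 7, total pairs = 45.
Step 3: tau = (C - D)/(n(n-1)/2) = (38 - 7)/45 = 0.688889.
Step 4: Exact two-sided p-value (enumerate n! = 3628800 permutations of y under H0): p = 0.004687.
Step 5: alpha = 0.05. reject H0.

tau_b = 0.6889 (C=38, D=7), p = 0.004687, reject H0.


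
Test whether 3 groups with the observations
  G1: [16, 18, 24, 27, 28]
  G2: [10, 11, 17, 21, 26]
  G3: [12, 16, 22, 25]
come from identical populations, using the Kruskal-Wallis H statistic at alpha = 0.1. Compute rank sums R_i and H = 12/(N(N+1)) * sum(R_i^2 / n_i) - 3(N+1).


Step 1: Combine all N = 14 observations and assign midranks.
sorted (value, group, rank): (10,G2,1), (11,G2,2), (12,G3,3), (16,G1,4.5), (16,G3,4.5), (17,G2,6), (18,G1,7), (21,G2,8), (22,G3,9), (24,G1,10), (25,G3,11), (26,G2,12), (27,G1,13), (28,G1,14)
Step 2: Sum ranks within each group.
R_1 = 48.5 (n_1 = 5)
R_2 = 29 (n_2 = 5)
R_3 = 27.5 (n_3 = 4)
Step 3: H = 12/(N(N+1)) * sum(R_i^2/n_i) - 3(N+1)
     = 12/(14*15) * (48.5^2/5 + 29^2/5 + 27.5^2/4) - 3*15
     = 0.057143 * 827.712 - 45
     = 2.297857.
Step 4: Ties present; correction factor C = 1 - 6/(14^3 - 14) = 0.997802. Corrected H = 2.297857 / 0.997802 = 2.302919.
Step 5: Under H0, H ~ chi^2(2); p-value = 0.316175.
Step 6: alpha = 0.1. fail to reject H0.

H = 2.3029, df = 2, p = 0.316175, fail to reject H0.


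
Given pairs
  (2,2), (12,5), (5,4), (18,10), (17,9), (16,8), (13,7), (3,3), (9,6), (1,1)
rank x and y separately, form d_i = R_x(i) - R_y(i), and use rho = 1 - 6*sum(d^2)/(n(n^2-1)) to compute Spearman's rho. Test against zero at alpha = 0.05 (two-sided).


Step 1: Rank x and y separately (midranks; no ties here).
rank(x): 2->2, 12->6, 5->4, 18->10, 17->9, 16->8, 13->7, 3->3, 9->5, 1->1
rank(y): 2->2, 5->5, 4->4, 10->10, 9->9, 8->8, 7->7, 3->3, 6->6, 1->1
Step 2: d_i = R_x(i) - R_y(i); compute d_i^2.
  (2-2)^2=0, (6-5)^2=1, (4-4)^2=0, (10-10)^2=0, (9-9)^2=0, (8-8)^2=0, (7-7)^2=0, (3-3)^2=0, (5-6)^2=1, (1-1)^2=0
sum(d^2) = 2.
Step 3: rho = 1 - 6*2 / (10*(10^2 - 1)) = 1 - 12/990 = 0.987879.
Step 4: Under H0, t = rho * sqrt((n-2)/(1-rho^2)) = 18.0003 ~ t(8).
Step 5: Two-sided p-value from the t-distribution with 8 df = 0.000000.
Step 6: alpha = 0.05. reject H0.

rho = 0.9879, p = 0.000000, reject H0 at alpha = 0.05.


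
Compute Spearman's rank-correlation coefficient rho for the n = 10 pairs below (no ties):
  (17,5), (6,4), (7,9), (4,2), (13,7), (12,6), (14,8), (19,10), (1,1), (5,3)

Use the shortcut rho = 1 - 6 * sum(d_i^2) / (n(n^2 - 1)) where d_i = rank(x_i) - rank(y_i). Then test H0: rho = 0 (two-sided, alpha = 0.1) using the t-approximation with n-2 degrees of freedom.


Step 1: Rank x and y separately (midranks; no ties here).
rank(x): 17->9, 6->4, 7->5, 4->2, 13->7, 12->6, 14->8, 19->10, 1->1, 5->3
rank(y): 5->5, 4->4, 9->9, 2->2, 7->7, 6->6, 8->8, 10->10, 1->1, 3->3
Step 2: d_i = R_x(i) - R_y(i); compute d_i^2.
  (9-5)^2=16, (4-4)^2=0, (5-9)^2=16, (2-2)^2=0, (7-7)^2=0, (6-6)^2=0, (8-8)^2=0, (10-10)^2=0, (1-1)^2=0, (3-3)^2=0
sum(d^2) = 32.
Step 3: rho = 1 - 6*32 / (10*(10^2 - 1)) = 1 - 192/990 = 0.806061.
Step 4: Under H0, t = rho * sqrt((n-2)/(1-rho^2)) = 3.8522 ~ t(8).
Step 5: Two-sided p-value from the t-distribution with 8 df = 0.004862.
Step 6: alpha = 0.1. reject H0.

rho = 0.8061, p = 0.004862, reject H0 at alpha = 0.1.


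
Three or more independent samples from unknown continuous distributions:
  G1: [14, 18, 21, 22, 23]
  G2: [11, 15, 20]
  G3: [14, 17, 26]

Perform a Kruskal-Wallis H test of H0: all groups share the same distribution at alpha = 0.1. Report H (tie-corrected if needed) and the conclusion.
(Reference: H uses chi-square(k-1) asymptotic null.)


Step 1: Combine all N = 11 observations and assign midranks.
sorted (value, group, rank): (11,G2,1), (14,G1,2.5), (14,G3,2.5), (15,G2,4), (17,G3,5), (18,G1,6), (20,G2,7), (21,G1,8), (22,G1,9), (23,G1,10), (26,G3,11)
Step 2: Sum ranks within each group.
R_1 = 35.5 (n_1 = 5)
R_2 = 12 (n_2 = 3)
R_3 = 18.5 (n_3 = 3)
Step 3: H = 12/(N(N+1)) * sum(R_i^2/n_i) - 3(N+1)
     = 12/(11*12) * (35.5^2/5 + 12^2/3 + 18.5^2/3) - 3*12
     = 0.090909 * 414.133 - 36
     = 1.648485.
Step 4: Ties present; correction factor C = 1 - 6/(11^3 - 11) = 0.995455. Corrected H = 1.648485 / 0.995455 = 1.656012.
Step 5: Under H0, H ~ chi^2(2); p-value = 0.436920.
Step 6: alpha = 0.1. fail to reject H0.

H = 1.6560, df = 2, p = 0.436920, fail to reject H0.


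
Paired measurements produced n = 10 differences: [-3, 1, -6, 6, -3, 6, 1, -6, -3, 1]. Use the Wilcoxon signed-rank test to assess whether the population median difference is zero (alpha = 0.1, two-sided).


Step 1: Drop any zero differences (none here) and take |d_i|.
|d| = [3, 1, 6, 6, 3, 6, 1, 6, 3, 1]
Step 2: Midrank |d_i| (ties get averaged ranks).
ranks: |3|->5, |1|->2, |6|->8.5, |6|->8.5, |3|->5, |6|->8.5, |1|->2, |6|->8.5, |3|->5, |1|->2
Step 3: Attach original signs; sum ranks with positive sign and with negative sign.
W+ = 2 + 8.5 + 8.5 + 2 + 2 = 23
W- = 5 + 8.5 + 5 + 8.5 + 5 = 32
(Check: W+ + W- = 55 should equal n(n+1)/2 = 55.)
Step 4: Test statistic W = min(W+, W-) = 23.
Step 5: Ties in |d|, so use the tie-corrected normal approximation.
        E[W] = n(n+1)/4 = 10*11/4 = 27.5.
        Tie groups: |d|=1 (t=3), |d|=3 (t=3), |d|=6 (t=4); sum(t^3 - t) = 108.
        Var[W] = n(n+1)(2n+1)/24 - sum(t^3-t)/48 = 2310/24 - 108/48 = 94.
        z = (W - E[W]) / sqrt(Var[W]) = (23 - 27.5) / 9.6954 = -0.4641.
        Two-sided p = 2*Phi(z) = 0.642548.
Step 6: alpha = 0.1. fail to reject H0.

W+ = 23, W- = 32, W = min = 23, p = 0.642548, fail to reject H0.
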